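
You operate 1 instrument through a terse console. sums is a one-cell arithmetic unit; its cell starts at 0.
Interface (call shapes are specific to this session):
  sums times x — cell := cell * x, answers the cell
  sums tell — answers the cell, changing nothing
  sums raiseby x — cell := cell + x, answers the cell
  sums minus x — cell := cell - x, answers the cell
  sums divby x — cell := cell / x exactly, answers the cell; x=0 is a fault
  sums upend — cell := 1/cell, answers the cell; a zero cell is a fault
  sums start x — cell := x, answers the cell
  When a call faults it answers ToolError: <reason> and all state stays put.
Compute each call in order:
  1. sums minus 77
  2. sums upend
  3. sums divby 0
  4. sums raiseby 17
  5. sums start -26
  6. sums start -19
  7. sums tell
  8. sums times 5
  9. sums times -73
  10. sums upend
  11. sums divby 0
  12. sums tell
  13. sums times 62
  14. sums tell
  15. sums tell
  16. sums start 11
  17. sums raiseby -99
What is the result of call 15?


Answer: 62/6935

Derivation:
I try sums minus(77), and observe -77.
Calling sums upend, and get -1/77.
Invoking sums divby(0), which returns ToolError: division by zero.
Next I call sums raiseby(17), giving 1308/77.
Next I call sums start(-26), yielding -26.
I run sums start(-19), and observe -19.
I run sums tell(), which returns -19.
Invoking sums times(5), and observe -95.
Invoking sums times(-73), giving 6935.
Next I call sums upend: 1/6935.
Invoking sums divby(0), and see ToolError: division by zero.
Now I run sums tell(), and see 1/6935.
I try sums times(62): 62/6935.
I use sums tell(), which returns 62/6935.
Then sums tell: 62/6935.
Then sums start(11): 11.
Then sums raiseby(-99), giving -88.


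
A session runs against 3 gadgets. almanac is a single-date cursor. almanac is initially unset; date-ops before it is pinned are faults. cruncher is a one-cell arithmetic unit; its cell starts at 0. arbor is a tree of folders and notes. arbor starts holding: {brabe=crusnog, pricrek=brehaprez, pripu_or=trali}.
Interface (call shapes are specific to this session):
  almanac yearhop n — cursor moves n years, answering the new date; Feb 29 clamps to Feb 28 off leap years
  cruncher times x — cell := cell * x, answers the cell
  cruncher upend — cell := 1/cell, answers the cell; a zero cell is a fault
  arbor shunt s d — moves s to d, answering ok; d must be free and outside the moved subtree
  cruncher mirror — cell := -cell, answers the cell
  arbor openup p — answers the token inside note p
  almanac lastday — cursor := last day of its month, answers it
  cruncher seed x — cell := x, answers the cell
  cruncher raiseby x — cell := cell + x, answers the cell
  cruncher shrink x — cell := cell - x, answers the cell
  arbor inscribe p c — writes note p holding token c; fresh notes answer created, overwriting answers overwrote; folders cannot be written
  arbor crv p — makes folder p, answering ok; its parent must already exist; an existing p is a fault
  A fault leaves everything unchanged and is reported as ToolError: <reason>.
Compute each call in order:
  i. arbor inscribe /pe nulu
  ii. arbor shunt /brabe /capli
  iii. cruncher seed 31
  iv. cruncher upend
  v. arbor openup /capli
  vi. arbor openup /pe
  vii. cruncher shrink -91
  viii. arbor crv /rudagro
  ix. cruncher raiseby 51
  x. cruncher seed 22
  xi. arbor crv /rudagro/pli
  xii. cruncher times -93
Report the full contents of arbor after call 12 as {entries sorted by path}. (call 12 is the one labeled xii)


I call arbor inscribe(p: /pe, c: nulu): created.
Next I call arbor shunt(s: /brabe, d: /capli), which returns ok.
Then cruncher seed(x: 31), — result: 31.
Using cruncher upend, yielding 1/31.
I run arbor openup(p: /capli), yielding crusnog.
Then arbor openup(p: /pe), which returns nulu.
Then cruncher shrink(x: -91), which returns 2822/31.
Next I call arbor crv(p: /rudagro), and see ok.
I try cruncher raiseby(x: 51), yielding 4403/31.
Calling cruncher seed(x: 22), which returns 22.
Now I run arbor crv(p: /rudagro/pli), — result: ok.
Then cruncher times(x: -93): -2046.

Answer: {capli=crusnog, pe=nulu, pricrek=brehaprez, pripu_or=trali, rudagro/, rudagro/pli/}


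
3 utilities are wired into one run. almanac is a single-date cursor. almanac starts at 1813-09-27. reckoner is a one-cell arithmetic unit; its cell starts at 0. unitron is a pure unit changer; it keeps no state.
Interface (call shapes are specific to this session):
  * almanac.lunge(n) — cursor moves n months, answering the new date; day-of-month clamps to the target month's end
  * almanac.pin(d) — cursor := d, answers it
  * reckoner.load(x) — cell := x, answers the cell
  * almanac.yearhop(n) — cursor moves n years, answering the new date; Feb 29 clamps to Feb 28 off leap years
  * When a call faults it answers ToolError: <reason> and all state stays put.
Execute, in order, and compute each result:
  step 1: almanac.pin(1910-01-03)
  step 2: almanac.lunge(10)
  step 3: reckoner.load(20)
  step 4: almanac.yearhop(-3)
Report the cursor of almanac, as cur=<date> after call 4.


# pin(d: 1910-01-03) == 1910-01-03
# lunge(n: 10) == 1910-11-03
# load(x: 20) == 20
# yearhop(n: -3) == 1907-11-03

Answer: cur=1907-11-03


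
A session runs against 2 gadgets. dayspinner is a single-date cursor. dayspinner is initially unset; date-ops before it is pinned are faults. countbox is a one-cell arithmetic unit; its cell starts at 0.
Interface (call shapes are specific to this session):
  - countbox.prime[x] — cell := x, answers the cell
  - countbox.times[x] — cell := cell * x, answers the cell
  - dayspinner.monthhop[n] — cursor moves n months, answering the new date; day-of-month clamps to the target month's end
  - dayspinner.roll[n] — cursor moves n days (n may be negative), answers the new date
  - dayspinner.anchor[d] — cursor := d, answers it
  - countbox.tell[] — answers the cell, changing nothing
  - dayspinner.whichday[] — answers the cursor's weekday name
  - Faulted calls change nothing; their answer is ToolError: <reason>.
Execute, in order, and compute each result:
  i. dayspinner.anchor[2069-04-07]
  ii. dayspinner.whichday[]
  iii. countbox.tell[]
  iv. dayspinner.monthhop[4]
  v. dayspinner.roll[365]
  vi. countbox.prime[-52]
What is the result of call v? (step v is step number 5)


Answer: 2070-08-07

Derivation:
% dayspinner.anchor(d=2069-04-07) == 2069-04-07
% dayspinner.whichday() == Sunday
% countbox.tell() == 0
% dayspinner.monthhop(n=4) == 2069-08-07
% dayspinner.roll(n=365) == 2070-08-07
% countbox.prime(x=-52) == -52


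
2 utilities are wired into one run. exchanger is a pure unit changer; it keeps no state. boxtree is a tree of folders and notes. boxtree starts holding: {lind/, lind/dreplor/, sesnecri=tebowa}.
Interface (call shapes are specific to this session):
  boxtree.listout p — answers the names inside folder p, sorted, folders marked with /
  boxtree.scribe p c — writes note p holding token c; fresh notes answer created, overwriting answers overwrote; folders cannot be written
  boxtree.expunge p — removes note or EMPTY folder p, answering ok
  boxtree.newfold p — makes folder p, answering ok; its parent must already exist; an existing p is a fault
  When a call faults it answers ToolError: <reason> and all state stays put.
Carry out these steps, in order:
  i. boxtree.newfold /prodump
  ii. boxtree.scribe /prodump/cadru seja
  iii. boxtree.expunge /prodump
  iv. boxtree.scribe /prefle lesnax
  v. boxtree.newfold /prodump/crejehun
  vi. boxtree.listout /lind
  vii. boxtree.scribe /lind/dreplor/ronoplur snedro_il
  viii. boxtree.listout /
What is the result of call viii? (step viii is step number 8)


>> newfold(p='/prodump')
<< ok
>> scribe(p='/prodump/cadru', c='seja')
<< created
>> expunge(p='/prodump')
<< ToolError: not empty
>> scribe(p='/prefle', c='lesnax')
<< created
>> newfold(p='/prodump/crejehun')
<< ok
>> listout(p='/lind')
<< [dreplor/]
>> scribe(p='/lind/dreplor/ronoplur', c='snedro_il')
<< created
>> listout(p='/')
<< [lind/, prefle, prodump/, sesnecri]

Answer: [lind/, prefle, prodump/, sesnecri]


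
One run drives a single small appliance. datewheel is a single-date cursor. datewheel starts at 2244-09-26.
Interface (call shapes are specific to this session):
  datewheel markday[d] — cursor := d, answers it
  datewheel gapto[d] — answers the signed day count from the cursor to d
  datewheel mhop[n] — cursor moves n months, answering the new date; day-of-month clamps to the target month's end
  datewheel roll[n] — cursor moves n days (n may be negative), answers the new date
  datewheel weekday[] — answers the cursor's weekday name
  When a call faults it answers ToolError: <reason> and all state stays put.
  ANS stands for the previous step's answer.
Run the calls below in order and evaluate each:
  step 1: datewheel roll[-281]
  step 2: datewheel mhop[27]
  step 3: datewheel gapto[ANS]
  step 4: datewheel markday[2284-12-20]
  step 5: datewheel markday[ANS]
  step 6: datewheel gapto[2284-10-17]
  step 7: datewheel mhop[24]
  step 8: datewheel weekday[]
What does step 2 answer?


Answer: 2246-03-20

Derivation:
Step: datewheel roll[n=-281]
Result: 2243-12-20
Step: datewheel mhop[n=27]
Result: 2246-03-20
Step: datewheel gapto[d=ANS]
Result: 0
Step: datewheel markday[d=2284-12-20]
Result: 2284-12-20
Step: datewheel markday[d=ANS]
Result: 2284-12-20
Step: datewheel gapto[d=2284-10-17]
Result: -64
Step: datewheel mhop[n=24]
Result: 2286-12-20
Step: datewheel weekday[]
Result: Monday


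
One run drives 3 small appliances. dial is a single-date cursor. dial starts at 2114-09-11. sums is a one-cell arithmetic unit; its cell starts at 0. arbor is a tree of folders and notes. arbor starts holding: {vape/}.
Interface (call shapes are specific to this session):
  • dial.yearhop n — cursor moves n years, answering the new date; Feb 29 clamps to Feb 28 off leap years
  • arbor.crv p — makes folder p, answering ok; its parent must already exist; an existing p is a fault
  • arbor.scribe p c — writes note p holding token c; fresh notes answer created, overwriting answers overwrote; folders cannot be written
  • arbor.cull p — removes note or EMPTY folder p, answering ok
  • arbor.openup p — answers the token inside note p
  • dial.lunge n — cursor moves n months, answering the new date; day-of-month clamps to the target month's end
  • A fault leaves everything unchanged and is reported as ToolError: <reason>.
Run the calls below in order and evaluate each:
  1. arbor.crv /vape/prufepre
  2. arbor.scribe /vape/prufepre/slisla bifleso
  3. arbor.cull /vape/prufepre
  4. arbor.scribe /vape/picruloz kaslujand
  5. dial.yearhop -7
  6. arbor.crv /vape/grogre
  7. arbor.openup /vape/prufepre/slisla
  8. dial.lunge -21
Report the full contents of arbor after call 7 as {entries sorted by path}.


>>> arbor.crv p='/vape/prufepre'
:: ok
>>> arbor.scribe p='/vape/prufepre/slisla' c='bifleso'
:: created
>>> arbor.cull p='/vape/prufepre'
:: ToolError: not empty
>>> arbor.scribe p='/vape/picruloz' c='kaslujand'
:: created
>>> dial.yearhop n='-7'
:: 2107-09-11
>>> arbor.crv p='/vape/grogre'
:: ok
>>> arbor.openup p='/vape/prufepre/slisla'
:: bifleso
>>> dial.lunge n='-21'
:: 2105-12-11

Answer: {vape/, vape/grogre/, vape/picruloz=kaslujand, vape/prufepre/, vape/prufepre/slisla=bifleso}


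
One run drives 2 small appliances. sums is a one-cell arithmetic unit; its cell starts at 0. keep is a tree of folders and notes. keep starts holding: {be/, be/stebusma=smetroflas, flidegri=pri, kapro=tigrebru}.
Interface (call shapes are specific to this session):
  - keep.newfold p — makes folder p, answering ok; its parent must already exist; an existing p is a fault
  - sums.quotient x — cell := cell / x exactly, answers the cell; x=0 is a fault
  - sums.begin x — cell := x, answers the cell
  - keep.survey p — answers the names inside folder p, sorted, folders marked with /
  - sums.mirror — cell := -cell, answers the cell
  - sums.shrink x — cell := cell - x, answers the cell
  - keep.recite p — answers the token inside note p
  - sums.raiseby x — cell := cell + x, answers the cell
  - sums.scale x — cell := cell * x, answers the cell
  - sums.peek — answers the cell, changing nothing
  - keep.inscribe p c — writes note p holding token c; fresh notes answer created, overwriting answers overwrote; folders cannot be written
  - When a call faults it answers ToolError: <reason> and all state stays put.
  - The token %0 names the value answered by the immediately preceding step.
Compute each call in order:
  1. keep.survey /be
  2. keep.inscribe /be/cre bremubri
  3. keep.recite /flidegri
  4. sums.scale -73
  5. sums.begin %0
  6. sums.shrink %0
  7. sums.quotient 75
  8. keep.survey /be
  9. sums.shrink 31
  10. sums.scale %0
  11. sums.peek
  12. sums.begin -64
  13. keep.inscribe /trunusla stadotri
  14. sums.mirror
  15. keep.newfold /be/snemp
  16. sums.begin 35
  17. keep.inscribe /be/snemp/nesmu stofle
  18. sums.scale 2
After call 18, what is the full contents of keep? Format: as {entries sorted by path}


$ keep.survey p='/be'
[out] [stebusma]
$ keep.inscribe p='/be/cre' c='bremubri'
[out] created
$ keep.recite p='/flidegri'
[out] pri
$ sums.scale x='-73'
[out] 0
$ sums.begin x='%0'
[out] 0
$ sums.shrink x='%0'
[out] 0
$ sums.quotient x='75'
[out] 0
$ keep.survey p='/be'
[out] [cre, stebusma]
$ sums.shrink x='31'
[out] -31
$ sums.scale x='%0'
[out] 961
$ sums.peek
[out] 961
$ sums.begin x='-64'
[out] -64
$ keep.inscribe p='/trunusla' c='stadotri'
[out] created
$ sums.mirror
[out] 64
$ keep.newfold p='/be/snemp'
[out] ok
$ sums.begin x='35'
[out] 35
$ keep.inscribe p='/be/snemp/nesmu' c='stofle'
[out] created
$ sums.scale x='2'
[out] 70

Answer: {be/, be/cre=bremubri, be/snemp/, be/snemp/nesmu=stofle, be/stebusma=smetroflas, flidegri=pri, kapro=tigrebru, trunusla=stadotri}


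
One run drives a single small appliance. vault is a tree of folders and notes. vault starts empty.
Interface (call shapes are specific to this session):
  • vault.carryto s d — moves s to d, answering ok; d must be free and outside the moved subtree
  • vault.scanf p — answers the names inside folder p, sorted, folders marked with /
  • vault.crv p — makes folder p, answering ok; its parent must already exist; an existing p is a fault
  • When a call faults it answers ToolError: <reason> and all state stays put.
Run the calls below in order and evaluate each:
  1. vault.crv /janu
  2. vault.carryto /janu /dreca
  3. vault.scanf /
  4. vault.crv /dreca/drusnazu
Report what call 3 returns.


Answer: [dreca/]

Derivation:
==> vault.crv(p='/janu')
<== ok
==> vault.carryto(s='/janu', d='/dreca')
<== ok
==> vault.scanf(p='/')
<== [dreca/]
==> vault.crv(p='/dreca/drusnazu')
<== ok


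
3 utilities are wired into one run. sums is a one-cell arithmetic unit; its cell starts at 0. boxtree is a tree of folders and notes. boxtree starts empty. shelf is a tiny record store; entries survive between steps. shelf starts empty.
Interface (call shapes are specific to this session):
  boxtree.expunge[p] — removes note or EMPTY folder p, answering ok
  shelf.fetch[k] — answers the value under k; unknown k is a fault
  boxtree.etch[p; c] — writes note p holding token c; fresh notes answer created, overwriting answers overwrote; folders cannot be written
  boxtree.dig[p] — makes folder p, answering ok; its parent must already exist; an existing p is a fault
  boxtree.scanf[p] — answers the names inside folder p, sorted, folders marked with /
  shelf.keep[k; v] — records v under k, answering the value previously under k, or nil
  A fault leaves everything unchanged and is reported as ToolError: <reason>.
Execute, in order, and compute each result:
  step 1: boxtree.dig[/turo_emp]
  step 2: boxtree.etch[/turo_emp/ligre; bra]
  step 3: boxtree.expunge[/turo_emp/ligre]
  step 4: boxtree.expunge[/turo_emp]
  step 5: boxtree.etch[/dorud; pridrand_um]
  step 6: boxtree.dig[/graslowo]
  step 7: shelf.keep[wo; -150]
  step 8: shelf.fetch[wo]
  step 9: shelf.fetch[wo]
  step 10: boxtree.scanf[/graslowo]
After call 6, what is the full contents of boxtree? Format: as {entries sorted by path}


Answer: {dorud=pridrand_um, graslowo/}

Derivation:
# 1. boxtree.dig(p='/turo_emp') => ok
# 2. boxtree.etch(p='/turo_emp/ligre', c='bra') => created
# 3. boxtree.expunge(p='/turo_emp/ligre') => ok
# 4. boxtree.expunge(p='/turo_emp') => ok
# 5. boxtree.etch(p='/dorud', c='pridrand_um') => created
# 6. boxtree.dig(p='/graslowo') => ok
# 7. shelf.keep(k='wo', v='-150') => nil
# 8. shelf.fetch(k='wo') => -150
# 9. shelf.fetch(k='wo') => -150
# 10. boxtree.scanf(p='/graslowo') => []


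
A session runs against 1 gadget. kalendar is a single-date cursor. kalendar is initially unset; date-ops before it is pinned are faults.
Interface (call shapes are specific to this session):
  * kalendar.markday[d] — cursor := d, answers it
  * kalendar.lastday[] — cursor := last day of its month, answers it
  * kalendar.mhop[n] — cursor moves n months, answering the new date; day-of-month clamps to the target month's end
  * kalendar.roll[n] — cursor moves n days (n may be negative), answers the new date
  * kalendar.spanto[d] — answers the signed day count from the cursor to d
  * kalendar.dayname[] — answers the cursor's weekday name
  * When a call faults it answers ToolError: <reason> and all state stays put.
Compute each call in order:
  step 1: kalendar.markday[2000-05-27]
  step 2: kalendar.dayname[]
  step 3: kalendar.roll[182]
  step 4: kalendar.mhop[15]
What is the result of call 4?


I use kalendar.markday(d='2000-05-27'), which returns 2000-05-27.
Now I run kalendar.dayname, giving Saturday.
Next I call kalendar.roll(n='182'), and get 2000-11-25.
I run kalendar.mhop(n='15'), giving 2002-02-25.

Answer: 2002-02-25


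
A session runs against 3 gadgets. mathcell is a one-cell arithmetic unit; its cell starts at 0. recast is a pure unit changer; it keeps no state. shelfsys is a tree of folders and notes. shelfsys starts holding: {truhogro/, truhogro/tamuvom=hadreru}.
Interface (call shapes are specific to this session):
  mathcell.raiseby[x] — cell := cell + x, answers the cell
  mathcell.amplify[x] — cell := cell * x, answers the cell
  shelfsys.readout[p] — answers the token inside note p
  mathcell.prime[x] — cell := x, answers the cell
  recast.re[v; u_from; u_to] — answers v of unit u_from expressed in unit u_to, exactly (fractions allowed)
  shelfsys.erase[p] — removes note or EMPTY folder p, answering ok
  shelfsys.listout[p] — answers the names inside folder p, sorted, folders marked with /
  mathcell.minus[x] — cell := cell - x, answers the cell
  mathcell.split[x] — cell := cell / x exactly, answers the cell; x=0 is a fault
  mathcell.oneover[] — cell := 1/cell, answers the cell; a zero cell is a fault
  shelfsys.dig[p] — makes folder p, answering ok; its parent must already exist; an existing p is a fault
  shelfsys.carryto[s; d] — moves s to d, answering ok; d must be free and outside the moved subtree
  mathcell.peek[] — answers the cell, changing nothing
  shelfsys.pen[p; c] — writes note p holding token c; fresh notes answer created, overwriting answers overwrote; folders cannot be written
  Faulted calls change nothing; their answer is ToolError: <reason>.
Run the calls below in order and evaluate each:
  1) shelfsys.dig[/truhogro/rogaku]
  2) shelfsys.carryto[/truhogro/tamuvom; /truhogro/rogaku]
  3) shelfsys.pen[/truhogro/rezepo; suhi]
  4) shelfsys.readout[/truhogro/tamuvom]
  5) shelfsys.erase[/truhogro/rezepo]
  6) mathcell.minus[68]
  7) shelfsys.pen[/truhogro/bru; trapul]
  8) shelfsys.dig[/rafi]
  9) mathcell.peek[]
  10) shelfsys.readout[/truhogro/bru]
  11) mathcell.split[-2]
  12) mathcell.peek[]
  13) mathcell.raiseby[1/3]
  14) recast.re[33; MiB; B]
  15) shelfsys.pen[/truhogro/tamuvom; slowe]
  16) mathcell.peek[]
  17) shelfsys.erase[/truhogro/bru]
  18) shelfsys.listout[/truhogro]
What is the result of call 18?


Then shelfsys.dig passing p→/truhogro/rogaku, yielding ok.
Then shelfsys.carryto passing s→/truhogro/tamuvom, d→/truhogro/rogaku, and see ToolError: exists.
I call shelfsys.pen passing p→/truhogro/rezepo, c→suhi, and see created.
Invoking shelfsys.readout passing p→/truhogro/tamuvom, → hadreru.
Invoking shelfsys.erase passing p→/truhogro/rezepo, and see ok.
I invoke mathcell.minus passing x→68, — result: -68.
Now I run shelfsys.pen passing p→/truhogro/bru, c→trapul, yielding created.
Now I run shelfsys.dig passing p→/rafi, → ok.
I run mathcell.peek(), → -68.
I use shelfsys.readout passing p→/truhogro/bru, yielding trapul.
Invoking mathcell.split passing x→-2, and observe 34.
I run mathcell.peek(), → 34.
Next I call mathcell.raiseby passing x→1/3, → 103/3.
I use recast.re passing v→33, u_from→MiB, u_to→B, which returns 34603008.
Calling shelfsys.pen passing p→/truhogro/tamuvom, c→slowe, → overwrote.
Next I call mathcell.peek(), → 103/3.
Using shelfsys.erase passing p→/truhogro/bru: ok.
I call shelfsys.listout passing p→/truhogro, and see [rogaku/, tamuvom].

Answer: [rogaku/, tamuvom]


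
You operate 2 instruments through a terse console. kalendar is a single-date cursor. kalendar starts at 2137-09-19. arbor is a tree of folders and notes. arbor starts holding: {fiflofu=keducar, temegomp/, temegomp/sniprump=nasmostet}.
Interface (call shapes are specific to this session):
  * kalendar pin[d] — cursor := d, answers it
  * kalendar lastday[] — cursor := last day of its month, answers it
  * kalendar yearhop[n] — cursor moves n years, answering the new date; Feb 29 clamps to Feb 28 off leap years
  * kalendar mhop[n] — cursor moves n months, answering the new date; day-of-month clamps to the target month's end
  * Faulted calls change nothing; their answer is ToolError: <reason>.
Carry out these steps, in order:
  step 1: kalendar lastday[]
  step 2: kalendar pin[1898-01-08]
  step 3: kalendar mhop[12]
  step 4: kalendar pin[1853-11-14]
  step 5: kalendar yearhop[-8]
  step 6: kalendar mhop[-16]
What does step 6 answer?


# kalendar lastday() == 2137-09-30
# kalendar pin(d: 1898-01-08) == 1898-01-08
# kalendar mhop(n: 12) == 1899-01-08
# kalendar pin(d: 1853-11-14) == 1853-11-14
# kalendar yearhop(n: -8) == 1845-11-14
# kalendar mhop(n: -16) == 1844-07-14

Answer: 1844-07-14


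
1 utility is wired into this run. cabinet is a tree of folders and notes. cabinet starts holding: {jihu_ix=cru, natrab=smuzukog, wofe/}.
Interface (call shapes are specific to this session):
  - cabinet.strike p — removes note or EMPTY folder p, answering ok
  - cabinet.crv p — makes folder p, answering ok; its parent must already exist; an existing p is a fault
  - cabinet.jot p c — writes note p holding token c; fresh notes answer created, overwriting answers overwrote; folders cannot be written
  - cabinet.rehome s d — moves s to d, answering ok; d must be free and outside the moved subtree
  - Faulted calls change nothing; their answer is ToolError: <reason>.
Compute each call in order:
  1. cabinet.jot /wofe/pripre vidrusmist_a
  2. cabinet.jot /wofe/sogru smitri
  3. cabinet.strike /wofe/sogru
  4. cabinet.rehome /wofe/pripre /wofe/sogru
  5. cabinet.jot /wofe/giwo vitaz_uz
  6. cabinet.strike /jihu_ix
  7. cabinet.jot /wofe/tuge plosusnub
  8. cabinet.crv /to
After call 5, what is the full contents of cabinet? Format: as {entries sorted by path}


Answer: {jihu_ix=cru, natrab=smuzukog, wofe/, wofe/giwo=vitaz_uz, wofe/sogru=vidrusmist_a}

Derivation:
>>> jot p=/wofe/pripre c=vidrusmist_a
[out] created
>>> jot p=/wofe/sogru c=smitri
[out] created
>>> strike p=/wofe/sogru
[out] ok
>>> rehome s=/wofe/pripre d=/wofe/sogru
[out] ok
>>> jot p=/wofe/giwo c=vitaz_uz
[out] created
>>> strike p=/jihu_ix
[out] ok
>>> jot p=/wofe/tuge c=plosusnub
[out] created
>>> crv p=/to
[out] ok


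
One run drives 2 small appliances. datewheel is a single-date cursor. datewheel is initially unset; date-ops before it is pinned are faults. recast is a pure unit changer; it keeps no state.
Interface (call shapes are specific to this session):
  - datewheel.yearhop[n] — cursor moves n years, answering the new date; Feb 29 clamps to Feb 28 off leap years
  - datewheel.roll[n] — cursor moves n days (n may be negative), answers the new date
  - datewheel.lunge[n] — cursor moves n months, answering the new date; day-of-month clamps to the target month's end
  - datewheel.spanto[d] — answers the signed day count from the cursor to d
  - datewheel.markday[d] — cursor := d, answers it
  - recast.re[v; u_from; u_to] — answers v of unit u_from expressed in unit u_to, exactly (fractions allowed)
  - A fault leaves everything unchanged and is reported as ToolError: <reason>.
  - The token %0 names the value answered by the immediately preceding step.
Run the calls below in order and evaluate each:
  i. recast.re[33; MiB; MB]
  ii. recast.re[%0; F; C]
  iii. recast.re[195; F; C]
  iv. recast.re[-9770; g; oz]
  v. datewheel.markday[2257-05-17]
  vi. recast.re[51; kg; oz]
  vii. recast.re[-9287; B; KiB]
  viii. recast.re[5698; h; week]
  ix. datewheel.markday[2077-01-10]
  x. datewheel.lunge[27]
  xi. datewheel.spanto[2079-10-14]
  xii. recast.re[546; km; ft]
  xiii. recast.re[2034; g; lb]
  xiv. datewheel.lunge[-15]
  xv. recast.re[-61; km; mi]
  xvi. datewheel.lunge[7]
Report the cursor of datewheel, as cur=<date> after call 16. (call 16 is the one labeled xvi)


I invoke recast.re(v→33, u_from→MiB, u_to→MB), → 540672/15625.
I use recast.re(v→%0, u_from→F, u_to→C), and see 40672/28125.
Calling recast.re(v→195, u_from→F, u_to→C), — result: 815/9.
I use recast.re(v→-9770, u_from→g, u_to→oz): -15632000000/45359237.
Invoking datewheel.markday(d→2257-05-17): 2257-05-17.
Invoking recast.re(v→51, u_from→kg, u_to→oz), which returns 81600000000/45359237.
I run recast.re(v→-9287, u_from→B, u_to→KiB), → -9287/1024.
Now I run recast.re(v→5698, u_from→h, u_to→week), and get 407/12.
Next I call datewheel.markday(d→2077-01-10), and see 2077-01-10.
Using datewheel.lunge(n→27), which returns 2079-04-10.
Next I call datewheel.spanto(d→2079-10-14), — result: 187.
Invoking recast.re(v→546, u_from→km, u_to→ft), which returns 227500000/127.
Calling recast.re(v→2034, u_from→g, u_to→lb), → 203400000/45359237.
Next I call datewheel.lunge(n→-15), → 2078-01-10.
I use recast.re(v→-61, u_from→km, u_to→mi), — result: -953125/25146.
Invoking datewheel.lunge(n→7), which returns 2078-08-10.

Answer: cur=2078-08-10


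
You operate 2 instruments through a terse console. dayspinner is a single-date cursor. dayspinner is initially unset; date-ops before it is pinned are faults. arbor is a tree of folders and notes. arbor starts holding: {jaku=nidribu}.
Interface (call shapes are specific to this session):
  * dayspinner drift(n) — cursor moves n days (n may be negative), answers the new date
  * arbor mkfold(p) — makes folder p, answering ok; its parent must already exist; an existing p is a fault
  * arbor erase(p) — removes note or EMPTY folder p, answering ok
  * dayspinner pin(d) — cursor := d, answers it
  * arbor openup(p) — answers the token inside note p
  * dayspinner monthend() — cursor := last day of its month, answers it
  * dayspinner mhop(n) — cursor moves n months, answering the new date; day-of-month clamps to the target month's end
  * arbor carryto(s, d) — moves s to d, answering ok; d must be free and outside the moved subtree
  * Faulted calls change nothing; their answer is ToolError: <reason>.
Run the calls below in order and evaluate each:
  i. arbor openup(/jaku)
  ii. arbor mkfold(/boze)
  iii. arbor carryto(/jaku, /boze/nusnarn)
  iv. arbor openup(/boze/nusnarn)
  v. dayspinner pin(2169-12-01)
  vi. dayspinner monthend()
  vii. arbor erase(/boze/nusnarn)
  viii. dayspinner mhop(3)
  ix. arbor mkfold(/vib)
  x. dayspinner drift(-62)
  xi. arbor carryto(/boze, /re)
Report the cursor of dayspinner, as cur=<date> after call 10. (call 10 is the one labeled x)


Answer: cur=2170-01-28

Derivation:
I use arbor openup using /jaku, and observe nidribu.
I invoke arbor mkfold using /boze, and get ok.
Then arbor carryto using /jaku, /boze/nusnarn, and observe ok.
I try arbor openup using /boze/nusnarn, — result: nidribu.
I use dayspinner pin using 2169-12-01, and observe 2169-12-01.
I run dayspinner monthend(), → 2169-12-31.
I try arbor erase using /boze/nusnarn, and get ok.
I call dayspinner mhop using 3, and get 2170-03-31.
Then arbor mkfold using /vib, → ok.
Calling dayspinner drift using -62, giving 2170-01-28.
Now I run arbor carryto using /boze, /re, and get ok.


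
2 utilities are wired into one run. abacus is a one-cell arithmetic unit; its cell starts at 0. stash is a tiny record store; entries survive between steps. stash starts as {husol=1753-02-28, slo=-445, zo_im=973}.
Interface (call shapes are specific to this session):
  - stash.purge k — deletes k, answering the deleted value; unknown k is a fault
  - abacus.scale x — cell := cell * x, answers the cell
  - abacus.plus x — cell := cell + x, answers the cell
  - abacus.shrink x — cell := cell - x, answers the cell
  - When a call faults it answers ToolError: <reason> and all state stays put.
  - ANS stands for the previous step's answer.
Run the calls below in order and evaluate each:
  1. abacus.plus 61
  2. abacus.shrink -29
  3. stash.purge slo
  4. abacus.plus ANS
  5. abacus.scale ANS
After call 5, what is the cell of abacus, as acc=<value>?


> abacus.plus x='61'
  61
> abacus.shrink x='-29'
  90
> stash.purge k='slo'
  -445
> abacus.plus x='ANS'
  -355
> abacus.scale x='ANS'
  126025

Answer: acc=126025


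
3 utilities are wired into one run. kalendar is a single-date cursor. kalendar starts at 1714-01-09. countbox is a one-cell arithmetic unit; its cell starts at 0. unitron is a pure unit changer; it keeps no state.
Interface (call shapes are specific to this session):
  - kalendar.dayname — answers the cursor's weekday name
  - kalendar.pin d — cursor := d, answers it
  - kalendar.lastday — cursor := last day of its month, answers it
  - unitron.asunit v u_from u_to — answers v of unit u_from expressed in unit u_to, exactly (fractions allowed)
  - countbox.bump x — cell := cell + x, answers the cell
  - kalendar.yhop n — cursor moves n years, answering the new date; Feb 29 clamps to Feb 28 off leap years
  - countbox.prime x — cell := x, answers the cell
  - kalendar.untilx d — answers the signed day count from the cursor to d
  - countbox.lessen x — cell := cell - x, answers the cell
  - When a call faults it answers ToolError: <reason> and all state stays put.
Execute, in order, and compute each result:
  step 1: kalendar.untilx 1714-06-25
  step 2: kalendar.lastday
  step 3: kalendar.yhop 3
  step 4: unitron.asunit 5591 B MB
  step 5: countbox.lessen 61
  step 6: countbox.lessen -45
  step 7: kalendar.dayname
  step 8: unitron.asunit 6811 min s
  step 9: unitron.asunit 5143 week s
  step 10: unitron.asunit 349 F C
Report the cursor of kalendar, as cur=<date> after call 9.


→ kalendar.untilx(d=1714-06-25)
← 167
→ kalendar.lastday()
← 1714-01-31
→ kalendar.yhop(n=3)
← 1717-01-31
→ unitron.asunit(v=5591, u_from=B, u_to=MB)
← 5591/1000000
→ countbox.lessen(x=61)
← -61
→ countbox.lessen(x=-45)
← -16
→ kalendar.dayname()
← Sunday
→ unitron.asunit(v=6811, u_from=min, u_to=s)
← 408660
→ unitron.asunit(v=5143, u_from=week, u_to=s)
← 3110486400
→ unitron.asunit(v=349, u_from=F, u_to=C)
← 1585/9

Answer: cur=1717-01-31


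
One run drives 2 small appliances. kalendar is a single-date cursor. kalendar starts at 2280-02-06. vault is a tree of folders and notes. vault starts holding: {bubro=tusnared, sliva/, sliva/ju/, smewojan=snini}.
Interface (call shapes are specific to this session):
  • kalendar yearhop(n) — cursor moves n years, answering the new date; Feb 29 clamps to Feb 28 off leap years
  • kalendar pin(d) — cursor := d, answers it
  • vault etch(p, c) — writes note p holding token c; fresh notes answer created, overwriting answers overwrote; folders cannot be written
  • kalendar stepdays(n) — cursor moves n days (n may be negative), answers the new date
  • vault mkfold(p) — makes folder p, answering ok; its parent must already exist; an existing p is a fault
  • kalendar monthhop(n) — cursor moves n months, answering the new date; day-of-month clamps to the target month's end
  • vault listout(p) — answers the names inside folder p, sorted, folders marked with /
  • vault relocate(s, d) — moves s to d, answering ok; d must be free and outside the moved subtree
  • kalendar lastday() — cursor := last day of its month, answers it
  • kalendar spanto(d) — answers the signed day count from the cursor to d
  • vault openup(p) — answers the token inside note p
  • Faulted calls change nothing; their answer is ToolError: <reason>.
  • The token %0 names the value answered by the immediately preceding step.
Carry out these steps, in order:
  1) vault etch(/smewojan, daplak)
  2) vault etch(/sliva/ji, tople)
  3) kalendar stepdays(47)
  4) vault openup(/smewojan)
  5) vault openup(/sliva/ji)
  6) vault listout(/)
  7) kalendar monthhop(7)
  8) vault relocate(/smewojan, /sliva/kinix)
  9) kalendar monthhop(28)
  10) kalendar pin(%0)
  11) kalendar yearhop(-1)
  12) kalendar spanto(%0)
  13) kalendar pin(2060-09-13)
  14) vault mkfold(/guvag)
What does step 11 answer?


Answer: 2282-02-24

Derivation:
>>> vault etch p=/smewojan c=daplak
= overwrote
>>> vault etch p=/sliva/ji c=tople
= created
>>> kalendar stepdays n=47
= 2280-03-24
>>> vault openup p=/smewojan
= daplak
>>> vault openup p=/sliva/ji
= tople
>>> vault listout p=/
= [bubro, sliva/, smewojan]
>>> kalendar monthhop n=7
= 2280-10-24
>>> vault relocate s=/smewojan d=/sliva/kinix
= ok
>>> kalendar monthhop n=28
= 2283-02-24
>>> kalendar pin d=%0
= 2283-02-24
>>> kalendar yearhop n=-1
= 2282-02-24
>>> kalendar spanto d=%0
= 0
>>> kalendar pin d=2060-09-13
= 2060-09-13
>>> vault mkfold p=/guvag
= ok


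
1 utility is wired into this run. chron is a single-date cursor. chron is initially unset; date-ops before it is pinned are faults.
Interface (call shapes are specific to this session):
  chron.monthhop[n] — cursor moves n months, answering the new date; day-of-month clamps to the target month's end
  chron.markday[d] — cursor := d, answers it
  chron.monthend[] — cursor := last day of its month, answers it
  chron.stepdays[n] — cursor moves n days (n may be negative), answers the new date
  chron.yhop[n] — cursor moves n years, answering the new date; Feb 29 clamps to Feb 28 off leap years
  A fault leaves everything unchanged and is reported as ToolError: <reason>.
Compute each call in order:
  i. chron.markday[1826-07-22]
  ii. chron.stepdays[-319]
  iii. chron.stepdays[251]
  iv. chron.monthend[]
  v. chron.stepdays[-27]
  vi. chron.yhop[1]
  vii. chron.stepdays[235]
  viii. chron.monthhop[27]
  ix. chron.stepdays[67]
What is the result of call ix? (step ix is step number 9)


Answer: 1830-05-31

Derivation:
% chron.markday d=1826-07-22
= 1826-07-22
% chron.stepdays n=-319
= 1825-09-06
% chron.stepdays n=251
= 1826-05-15
% chron.monthend
= 1826-05-31
% chron.stepdays n=-27
= 1826-05-04
% chron.yhop n=1
= 1827-05-04
% chron.stepdays n=235
= 1827-12-25
% chron.monthhop n=27
= 1830-03-25
% chron.stepdays n=67
= 1830-05-31


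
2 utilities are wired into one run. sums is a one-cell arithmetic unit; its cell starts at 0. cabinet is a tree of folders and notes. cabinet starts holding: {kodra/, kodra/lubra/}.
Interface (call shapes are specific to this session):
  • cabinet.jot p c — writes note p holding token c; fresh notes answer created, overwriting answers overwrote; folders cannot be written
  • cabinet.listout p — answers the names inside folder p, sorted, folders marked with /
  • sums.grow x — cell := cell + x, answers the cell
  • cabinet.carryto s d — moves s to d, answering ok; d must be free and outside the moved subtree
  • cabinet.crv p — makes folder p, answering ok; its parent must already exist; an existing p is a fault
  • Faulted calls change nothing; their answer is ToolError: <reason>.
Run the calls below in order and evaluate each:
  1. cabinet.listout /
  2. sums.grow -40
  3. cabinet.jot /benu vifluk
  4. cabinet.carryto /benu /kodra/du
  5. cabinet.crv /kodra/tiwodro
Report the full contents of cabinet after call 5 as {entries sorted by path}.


Answer: {kodra/, kodra/du=vifluk, kodra/lubra/, kodra/tiwodro/}

Derivation:
-- 1. listout(p→/) ~> [kodra/]
-- 2. grow(x→-40) ~> -40
-- 3. jot(p→/benu, c→vifluk) ~> created
-- 4. carryto(s→/benu, d→/kodra/du) ~> ok
-- 5. crv(p→/kodra/tiwodro) ~> ok


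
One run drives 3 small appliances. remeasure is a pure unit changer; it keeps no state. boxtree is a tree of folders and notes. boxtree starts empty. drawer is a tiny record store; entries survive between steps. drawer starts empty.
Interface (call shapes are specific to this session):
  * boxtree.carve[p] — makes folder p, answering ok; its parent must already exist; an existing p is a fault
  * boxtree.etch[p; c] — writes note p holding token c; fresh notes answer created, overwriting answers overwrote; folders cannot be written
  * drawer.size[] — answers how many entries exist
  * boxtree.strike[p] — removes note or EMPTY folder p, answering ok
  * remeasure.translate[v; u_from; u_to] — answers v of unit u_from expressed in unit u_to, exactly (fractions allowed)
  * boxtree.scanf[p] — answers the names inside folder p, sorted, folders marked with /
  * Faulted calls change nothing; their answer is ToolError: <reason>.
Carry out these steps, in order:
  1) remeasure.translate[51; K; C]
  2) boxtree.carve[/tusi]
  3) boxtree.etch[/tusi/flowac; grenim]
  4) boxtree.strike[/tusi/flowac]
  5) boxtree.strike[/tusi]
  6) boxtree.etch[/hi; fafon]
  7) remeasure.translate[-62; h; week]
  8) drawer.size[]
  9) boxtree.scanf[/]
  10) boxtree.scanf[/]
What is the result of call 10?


Answer: [hi]

Derivation:
CALL remeasure.translate[v: 51; u_from: K; u_to: C]
RET  -4443/20
CALL boxtree.carve[p: /tusi]
RET  ok
CALL boxtree.etch[p: /tusi/flowac; c: grenim]
RET  created
CALL boxtree.strike[p: /tusi/flowac]
RET  ok
CALL boxtree.strike[p: /tusi]
RET  ok
CALL boxtree.etch[p: /hi; c: fafon]
RET  created
CALL remeasure.translate[v: -62; u_from: h; u_to: week]
RET  -31/84
CALL drawer.size[]
RET  0
CALL boxtree.scanf[p: /]
RET  [hi]
CALL boxtree.scanf[p: /]
RET  [hi]


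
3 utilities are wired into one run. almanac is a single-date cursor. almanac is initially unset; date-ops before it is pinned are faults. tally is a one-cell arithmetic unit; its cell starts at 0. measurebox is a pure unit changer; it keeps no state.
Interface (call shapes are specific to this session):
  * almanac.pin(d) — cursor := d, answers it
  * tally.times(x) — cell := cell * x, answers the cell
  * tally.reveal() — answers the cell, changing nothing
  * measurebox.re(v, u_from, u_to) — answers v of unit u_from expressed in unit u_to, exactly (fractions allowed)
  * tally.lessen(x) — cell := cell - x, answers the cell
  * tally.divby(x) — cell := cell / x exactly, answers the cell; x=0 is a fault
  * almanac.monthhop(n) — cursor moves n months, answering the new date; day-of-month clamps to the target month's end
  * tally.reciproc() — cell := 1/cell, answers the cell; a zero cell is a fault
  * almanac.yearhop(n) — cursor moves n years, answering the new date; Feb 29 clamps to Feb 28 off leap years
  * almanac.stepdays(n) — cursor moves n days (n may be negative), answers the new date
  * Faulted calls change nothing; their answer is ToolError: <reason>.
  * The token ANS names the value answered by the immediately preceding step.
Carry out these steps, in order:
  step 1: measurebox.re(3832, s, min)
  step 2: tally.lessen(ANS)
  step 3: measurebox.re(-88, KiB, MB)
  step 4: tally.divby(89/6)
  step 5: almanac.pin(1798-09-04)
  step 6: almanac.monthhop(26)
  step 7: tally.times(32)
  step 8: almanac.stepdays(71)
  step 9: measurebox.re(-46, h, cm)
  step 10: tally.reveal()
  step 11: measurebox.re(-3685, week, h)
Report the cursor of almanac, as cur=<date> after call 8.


Answer: cur=1801-01-14

Derivation:
Do: measurebox.re[v→3832; u_from→s; u_to→min]
See: 958/15
Do: tally.lessen[x→ANS]
See: -958/15
Do: measurebox.re[v→-88; u_from→KiB; u_to→MB]
See: -1408/15625
Do: tally.divby[x→89/6]
See: -1916/445
Do: almanac.pin[d→1798-09-04]
See: 1798-09-04
Do: almanac.monthhop[n→26]
See: 1800-11-04
Do: tally.times[x→32]
See: -61312/445
Do: almanac.stepdays[n→71]
See: 1801-01-14
Do: measurebox.re[v→-46; u_from→h; u_to→cm]
See: ToolError: incompatible units
Do: tally.reveal[]
See: -61312/445
Do: measurebox.re[v→-3685; u_from→week; u_to→h]
See: -619080
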